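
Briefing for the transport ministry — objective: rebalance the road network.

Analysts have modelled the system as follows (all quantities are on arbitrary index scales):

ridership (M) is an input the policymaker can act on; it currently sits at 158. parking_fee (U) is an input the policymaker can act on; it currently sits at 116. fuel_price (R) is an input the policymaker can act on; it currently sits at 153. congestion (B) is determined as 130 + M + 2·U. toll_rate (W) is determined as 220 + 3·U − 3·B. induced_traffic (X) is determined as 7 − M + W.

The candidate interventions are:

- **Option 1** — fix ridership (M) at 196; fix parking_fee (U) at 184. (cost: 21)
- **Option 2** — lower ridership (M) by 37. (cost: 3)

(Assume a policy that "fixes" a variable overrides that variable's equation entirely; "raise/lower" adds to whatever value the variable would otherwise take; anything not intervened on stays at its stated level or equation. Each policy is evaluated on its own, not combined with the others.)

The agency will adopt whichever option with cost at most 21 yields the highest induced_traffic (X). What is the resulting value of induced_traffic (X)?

Option 1 (M := 196, U := 184):
  M = 196
  U = 184
  B = 130 + 196 + 2·184 = 694
  W = 220 + 3·184 − 3·694 = -1310
  X = 7 − 196 + (-1310) = -1499
Option 2 (M − 37):
  M = 158 − 37 = 121
  U = 116
  B = 130 + 121 + 2·116 = 483
  W = 220 + 3·116 − 3·483 = -881
  X = 7 − 121 + (-881) = -995
Comparing — Option 1: X=-1499, Option 2: X=-995. Highest is -995 (Option 2).

-995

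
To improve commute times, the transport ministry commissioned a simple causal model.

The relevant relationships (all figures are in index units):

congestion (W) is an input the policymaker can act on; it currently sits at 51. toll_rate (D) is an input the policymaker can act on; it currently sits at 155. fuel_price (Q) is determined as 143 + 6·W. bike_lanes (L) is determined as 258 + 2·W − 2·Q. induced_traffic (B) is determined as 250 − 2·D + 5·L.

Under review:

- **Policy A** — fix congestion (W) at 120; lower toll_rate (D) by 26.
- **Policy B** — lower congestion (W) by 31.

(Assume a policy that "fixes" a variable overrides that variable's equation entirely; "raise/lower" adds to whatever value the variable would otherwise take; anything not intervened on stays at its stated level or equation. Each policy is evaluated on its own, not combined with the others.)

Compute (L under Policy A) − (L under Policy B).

Policy A (W := 120, D − 26):
  W = 120
  Q = 143 + 6·120 = 863
  L = 258 + 2·120 − 2·863 = -1228
Policy B (W − 31):
  W = 51 − 31 = 20
  Q = 143 + 6·20 = 263
  L = 258 + 2·20 − 2·263 = -228
L: -1228 − (-228) = -1000

-1000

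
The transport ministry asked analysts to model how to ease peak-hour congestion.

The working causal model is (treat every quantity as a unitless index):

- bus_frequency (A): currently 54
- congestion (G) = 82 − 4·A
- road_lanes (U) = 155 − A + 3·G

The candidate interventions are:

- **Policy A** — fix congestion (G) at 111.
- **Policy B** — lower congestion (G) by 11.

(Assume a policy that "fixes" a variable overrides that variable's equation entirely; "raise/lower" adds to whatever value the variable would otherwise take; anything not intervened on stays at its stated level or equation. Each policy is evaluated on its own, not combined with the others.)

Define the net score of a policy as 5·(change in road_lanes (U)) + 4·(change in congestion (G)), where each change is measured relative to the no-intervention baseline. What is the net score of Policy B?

-209

Baseline:
  A = 54
  G = 82 − 4·54 = -134
  U = 155 − 54 + 3·(-134) = -301
Policy B (G − 11):
  A = 54
  G = 82 − 4·54 (−11 from intervention) = -145
  U = 155 − 54 + 3·(-145) = -334
ΔU = -334 − (-301) = -33; ΔG = -145 − (-134) = -11
Score = 5·(-33) + 4·(-11) = -209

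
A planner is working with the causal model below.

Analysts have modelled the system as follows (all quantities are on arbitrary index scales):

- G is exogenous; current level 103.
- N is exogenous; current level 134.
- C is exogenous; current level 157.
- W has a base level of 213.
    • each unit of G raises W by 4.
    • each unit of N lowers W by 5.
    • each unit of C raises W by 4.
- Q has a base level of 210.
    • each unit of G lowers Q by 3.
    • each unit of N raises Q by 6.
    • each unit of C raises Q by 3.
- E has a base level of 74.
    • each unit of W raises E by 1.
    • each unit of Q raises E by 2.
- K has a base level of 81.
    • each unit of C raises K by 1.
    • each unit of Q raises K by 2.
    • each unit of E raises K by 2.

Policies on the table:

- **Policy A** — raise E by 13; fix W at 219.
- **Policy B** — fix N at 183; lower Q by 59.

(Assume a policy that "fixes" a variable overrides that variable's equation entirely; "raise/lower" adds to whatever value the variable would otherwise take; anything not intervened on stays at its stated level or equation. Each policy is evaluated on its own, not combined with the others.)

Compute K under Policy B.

9528

Policy B (N := 183, Q − 59):
  G = 103
  N = 183
  C = 157
  W = 213 + 4·103 − 5·183 + 4·157 = 338
  Q = 210 − 3·103 + 6·183 + 3·157 (−59 from intervention) = 1411
  E = 74 + 338 + 2·1411 = 3234
  K = 81 + 157 + 2·1411 + 2·3234 = 9528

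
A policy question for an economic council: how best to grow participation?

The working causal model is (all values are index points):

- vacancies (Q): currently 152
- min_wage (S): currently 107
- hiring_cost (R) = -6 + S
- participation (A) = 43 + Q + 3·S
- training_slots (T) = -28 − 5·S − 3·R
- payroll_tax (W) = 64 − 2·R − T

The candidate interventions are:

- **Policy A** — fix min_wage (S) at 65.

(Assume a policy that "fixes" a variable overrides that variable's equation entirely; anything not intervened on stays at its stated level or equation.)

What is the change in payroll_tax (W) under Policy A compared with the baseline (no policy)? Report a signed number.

Baseline:
  S = 107
  R = -6 + 107 = 101
  T = -28 − 5·107 − 3·101 = -866
  W = 64 − 2·101 − (-866) = 728
Policy A (S := 65):
  S = 65
  R = -6 + 65 = 59
  T = -28 − 5·65 − 3·59 = -530
  W = 64 − 2·59 − (-530) = 476
Change in W: 476 − 728 = -252

-252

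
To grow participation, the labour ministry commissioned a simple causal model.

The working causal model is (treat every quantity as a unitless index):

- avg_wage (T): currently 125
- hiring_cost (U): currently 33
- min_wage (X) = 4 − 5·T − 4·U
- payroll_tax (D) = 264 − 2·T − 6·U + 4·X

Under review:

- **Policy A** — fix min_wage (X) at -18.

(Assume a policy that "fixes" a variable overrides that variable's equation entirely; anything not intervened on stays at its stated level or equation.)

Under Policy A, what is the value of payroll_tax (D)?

-256

Policy A (X := -18):
  T = 125
  U = 33
  X = -18
  D = 264 − 2·125 − 6·33 + 4·(-18) = -256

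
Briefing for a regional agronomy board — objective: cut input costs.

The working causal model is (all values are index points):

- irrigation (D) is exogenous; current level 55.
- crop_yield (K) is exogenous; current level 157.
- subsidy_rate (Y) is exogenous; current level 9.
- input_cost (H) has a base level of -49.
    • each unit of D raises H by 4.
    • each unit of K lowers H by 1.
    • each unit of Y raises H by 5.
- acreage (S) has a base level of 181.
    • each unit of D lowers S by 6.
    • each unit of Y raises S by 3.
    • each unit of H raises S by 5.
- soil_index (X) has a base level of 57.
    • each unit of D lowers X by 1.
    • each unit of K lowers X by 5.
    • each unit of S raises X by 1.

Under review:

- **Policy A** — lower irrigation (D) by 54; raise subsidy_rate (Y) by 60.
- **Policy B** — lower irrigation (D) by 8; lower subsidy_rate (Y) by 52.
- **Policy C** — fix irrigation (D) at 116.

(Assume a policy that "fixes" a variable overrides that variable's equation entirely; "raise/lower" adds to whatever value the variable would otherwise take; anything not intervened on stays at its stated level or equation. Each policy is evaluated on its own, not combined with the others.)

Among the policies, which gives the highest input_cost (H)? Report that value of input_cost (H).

Policy A (D − 54, Y + 60):
  D = 55 − 54 = 1
  K = 157
  Y = 9 + 60 = 69
  H = -49 + 4·1 − 157 + 5·69 = 143
Policy B (D − 8, Y − 52):
  D = 55 − 8 = 47
  K = 157
  Y = 9 − 52 = -43
  H = -49 + 4·47 − 157 + 5·(-43) = -233
Policy C (D := 116):
  D = 116
  K = 157
  Y = 9
  H = -49 + 4·116 − 157 + 5·9 = 303
Comparing — Policy A: H=143, Policy B: H=-233, Policy C: H=303. Highest is 303 (Policy C).

303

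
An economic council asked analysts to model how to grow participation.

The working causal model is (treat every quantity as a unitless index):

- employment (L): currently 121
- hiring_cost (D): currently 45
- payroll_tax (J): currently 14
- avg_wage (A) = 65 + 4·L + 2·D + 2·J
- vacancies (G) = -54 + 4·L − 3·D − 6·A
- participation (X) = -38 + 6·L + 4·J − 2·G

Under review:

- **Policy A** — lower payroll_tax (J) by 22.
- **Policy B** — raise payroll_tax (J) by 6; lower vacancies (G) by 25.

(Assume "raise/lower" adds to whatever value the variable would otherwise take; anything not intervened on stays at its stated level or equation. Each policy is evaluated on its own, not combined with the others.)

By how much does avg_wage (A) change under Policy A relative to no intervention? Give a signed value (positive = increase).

Baseline:
  L = 121
  D = 45
  J = 14
  A = 65 + 4·121 + 2·45 + 2·14 = 667
Policy A (J − 22):
  L = 121
  D = 45
  J = 14 − 22 = -8
  A = 65 + 4·121 + 2·45 + 2·(-8) = 623
Change in A: 623 − 667 = -44

-44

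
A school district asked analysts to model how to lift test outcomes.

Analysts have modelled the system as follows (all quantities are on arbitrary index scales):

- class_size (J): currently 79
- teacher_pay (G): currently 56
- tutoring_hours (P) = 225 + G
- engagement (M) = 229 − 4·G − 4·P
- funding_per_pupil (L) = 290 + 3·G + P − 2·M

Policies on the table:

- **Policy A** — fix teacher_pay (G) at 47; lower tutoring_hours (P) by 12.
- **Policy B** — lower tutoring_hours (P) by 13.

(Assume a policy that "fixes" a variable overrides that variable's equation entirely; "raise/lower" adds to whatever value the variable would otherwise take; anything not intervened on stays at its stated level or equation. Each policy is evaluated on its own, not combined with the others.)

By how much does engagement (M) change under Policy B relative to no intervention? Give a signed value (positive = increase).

Baseline:
  G = 56
  P = 225 + 56 = 281
  M = 229 − 4·56 − 4·281 = -1119
Policy B (P − 13):
  G = 56
  P = 225 + 56 (−13 from intervention) = 268
  M = 229 − 4·56 − 4·268 = -1067
Change in M: -1067 − (-1119) = 52

52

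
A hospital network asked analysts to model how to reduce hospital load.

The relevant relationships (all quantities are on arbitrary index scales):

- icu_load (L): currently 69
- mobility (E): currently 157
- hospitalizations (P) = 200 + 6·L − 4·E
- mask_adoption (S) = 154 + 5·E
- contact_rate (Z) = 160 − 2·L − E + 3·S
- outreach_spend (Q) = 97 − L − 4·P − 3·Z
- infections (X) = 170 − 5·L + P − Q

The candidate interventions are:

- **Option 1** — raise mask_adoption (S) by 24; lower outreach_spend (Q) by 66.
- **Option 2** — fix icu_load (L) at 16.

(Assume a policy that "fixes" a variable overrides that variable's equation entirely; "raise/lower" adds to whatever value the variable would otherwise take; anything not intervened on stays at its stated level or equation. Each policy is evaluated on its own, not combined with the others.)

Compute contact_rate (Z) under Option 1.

Option 1 (S + 24, Q − 66):
  L = 69
  E = 157
  S = 154 + 5·157 (+24 from intervention) = 963
  Z = 160 − 2·69 − 157 + 3·963 = 2754

2754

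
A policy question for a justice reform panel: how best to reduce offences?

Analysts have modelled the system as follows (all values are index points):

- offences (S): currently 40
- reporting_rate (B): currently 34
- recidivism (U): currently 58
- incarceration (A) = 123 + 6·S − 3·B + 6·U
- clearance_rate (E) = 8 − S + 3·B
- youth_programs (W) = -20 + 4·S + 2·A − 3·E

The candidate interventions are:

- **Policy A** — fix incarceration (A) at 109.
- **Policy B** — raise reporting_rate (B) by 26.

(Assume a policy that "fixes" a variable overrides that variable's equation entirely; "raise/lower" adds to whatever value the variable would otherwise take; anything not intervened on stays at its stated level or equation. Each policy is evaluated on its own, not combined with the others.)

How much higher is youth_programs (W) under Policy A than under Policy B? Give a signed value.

-610

Policy A (A := 109):
  S = 40
  B = 34
  U = 58
  A = 109
  E = 8 − 40 + 3·34 = 70
  W = -20 + 4·40 + 2·109 − 3·70 = 148
Policy B (B + 26):
  S = 40
  B = 34 + 26 = 60
  U = 58
  A = 123 + 6·40 − 3·60 + 6·58 = 531
  E = 8 − 40 + 3·60 = 148
  W = -20 + 4·40 + 2·531 − 3·148 = 758
W: 148 − 758 = -610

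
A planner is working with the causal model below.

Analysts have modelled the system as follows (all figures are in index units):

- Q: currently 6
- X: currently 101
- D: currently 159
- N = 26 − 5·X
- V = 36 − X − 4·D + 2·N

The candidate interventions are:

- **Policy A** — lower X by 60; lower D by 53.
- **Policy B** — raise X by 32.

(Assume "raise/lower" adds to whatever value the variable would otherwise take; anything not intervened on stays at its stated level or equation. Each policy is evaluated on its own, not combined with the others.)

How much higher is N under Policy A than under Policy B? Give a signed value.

460

Policy A (X − 60, D − 53):
  X = 101 − 60 = 41
  N = 26 − 5·41 = -179
Policy B (X + 32):
  X = 101 + 32 = 133
  N = 26 − 5·133 = -639
N: -179 − (-639) = 460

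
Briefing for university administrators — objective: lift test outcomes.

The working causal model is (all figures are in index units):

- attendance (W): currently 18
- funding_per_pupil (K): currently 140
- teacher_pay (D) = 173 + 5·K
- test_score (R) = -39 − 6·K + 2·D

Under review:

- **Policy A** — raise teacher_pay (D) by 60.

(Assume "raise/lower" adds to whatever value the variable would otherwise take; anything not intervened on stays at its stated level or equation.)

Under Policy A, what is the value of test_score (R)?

Policy A (D + 60):
  K = 140
  D = 173 + 5·140 (+60 from intervention) = 933
  R = -39 − 6·140 + 2·933 = 987

987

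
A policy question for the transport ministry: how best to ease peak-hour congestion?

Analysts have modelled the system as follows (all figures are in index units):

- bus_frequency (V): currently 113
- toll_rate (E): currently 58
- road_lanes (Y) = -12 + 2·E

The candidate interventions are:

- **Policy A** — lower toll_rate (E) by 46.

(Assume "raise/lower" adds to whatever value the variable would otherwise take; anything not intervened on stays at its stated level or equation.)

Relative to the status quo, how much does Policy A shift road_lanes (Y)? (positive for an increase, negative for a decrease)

Baseline:
  E = 58
  Y = -12 + 2·58 = 104
Policy A (E − 46):
  E = 58 − 46 = 12
  Y = -12 + 2·12 = 12
Change in Y: 12 − 104 = -92

-92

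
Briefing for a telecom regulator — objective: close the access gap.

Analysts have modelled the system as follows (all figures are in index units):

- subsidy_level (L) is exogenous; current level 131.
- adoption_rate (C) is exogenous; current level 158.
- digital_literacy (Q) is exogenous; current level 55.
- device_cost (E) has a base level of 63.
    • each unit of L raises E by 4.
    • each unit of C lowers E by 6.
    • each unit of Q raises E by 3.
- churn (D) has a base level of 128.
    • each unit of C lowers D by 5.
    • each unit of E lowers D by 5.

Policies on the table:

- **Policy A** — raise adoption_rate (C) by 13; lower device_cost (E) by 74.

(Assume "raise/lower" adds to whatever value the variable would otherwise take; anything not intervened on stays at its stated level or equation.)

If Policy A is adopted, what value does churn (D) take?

1013

Policy A (C + 13, E − 74):
  L = 131
  C = 158 + 13 = 171
  Q = 55
  E = 63 + 4·131 − 6·171 + 3·55 (−74 from intervention) = -348
  D = 128 − 5·171 − 5·(-348) = 1013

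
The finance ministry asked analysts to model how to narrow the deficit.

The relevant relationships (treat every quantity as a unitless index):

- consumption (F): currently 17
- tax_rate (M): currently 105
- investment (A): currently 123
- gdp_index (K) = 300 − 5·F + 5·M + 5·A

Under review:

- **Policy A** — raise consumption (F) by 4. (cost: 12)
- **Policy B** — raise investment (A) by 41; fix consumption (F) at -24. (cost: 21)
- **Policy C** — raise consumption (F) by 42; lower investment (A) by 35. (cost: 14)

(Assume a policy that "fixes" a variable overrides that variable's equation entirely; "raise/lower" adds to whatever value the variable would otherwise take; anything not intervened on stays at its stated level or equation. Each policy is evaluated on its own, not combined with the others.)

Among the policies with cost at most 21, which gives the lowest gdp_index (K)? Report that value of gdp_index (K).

Policy A (F + 4):
  F = 17 + 4 = 21
  M = 105
  A = 123
  K = 300 − 5·21 + 5·105 + 5·123 = 1335
Policy B (A + 41, F := -24):
  F = -24
  M = 105
  A = 123 + 41 = 164
  K = 300 − 5·(-24) + 5·105 + 5·164 = 1765
Policy C (F + 42, A − 35):
  F = 17 + 42 = 59
  M = 105
  A = 123 − 35 = 88
  K = 300 − 5·59 + 5·105 + 5·88 = 970
Comparing — Policy A: K=1335, Policy B: K=1765, Policy C: K=970. Lowest is 970 (Policy C).

970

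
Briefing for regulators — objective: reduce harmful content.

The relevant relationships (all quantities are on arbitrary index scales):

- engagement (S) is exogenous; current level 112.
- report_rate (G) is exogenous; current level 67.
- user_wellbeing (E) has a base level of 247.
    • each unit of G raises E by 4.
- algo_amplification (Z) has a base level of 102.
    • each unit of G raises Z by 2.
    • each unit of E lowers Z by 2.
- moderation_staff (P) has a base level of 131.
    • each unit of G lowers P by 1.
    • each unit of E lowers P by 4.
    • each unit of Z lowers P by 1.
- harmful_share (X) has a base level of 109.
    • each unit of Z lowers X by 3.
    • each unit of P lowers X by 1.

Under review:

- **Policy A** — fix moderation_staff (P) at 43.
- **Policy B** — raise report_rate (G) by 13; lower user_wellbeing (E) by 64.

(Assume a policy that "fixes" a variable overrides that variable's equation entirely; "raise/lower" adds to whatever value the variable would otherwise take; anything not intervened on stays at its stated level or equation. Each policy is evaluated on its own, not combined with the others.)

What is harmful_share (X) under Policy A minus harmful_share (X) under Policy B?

Policy A (P := 43):
  G = 67
  E = 247 + 4·67 = 515
  Z = 102 + 2·67 − 2·515 = -794
  P = 43
  X = 109 − 3·(-794) − 43 = 2448
Policy B (G + 13, E − 64):
  G = 67 + 13 = 80
  E = 247 + 4·80 (−64 from intervention) = 503
  Z = 102 + 2·80 − 2·503 = -744
  P = 131 − 80 − 4·503 − (-744) = -1217
  X = 109 − 3·(-744) − (-1217) = 3558
X: 2448 − 3558 = -1110

-1110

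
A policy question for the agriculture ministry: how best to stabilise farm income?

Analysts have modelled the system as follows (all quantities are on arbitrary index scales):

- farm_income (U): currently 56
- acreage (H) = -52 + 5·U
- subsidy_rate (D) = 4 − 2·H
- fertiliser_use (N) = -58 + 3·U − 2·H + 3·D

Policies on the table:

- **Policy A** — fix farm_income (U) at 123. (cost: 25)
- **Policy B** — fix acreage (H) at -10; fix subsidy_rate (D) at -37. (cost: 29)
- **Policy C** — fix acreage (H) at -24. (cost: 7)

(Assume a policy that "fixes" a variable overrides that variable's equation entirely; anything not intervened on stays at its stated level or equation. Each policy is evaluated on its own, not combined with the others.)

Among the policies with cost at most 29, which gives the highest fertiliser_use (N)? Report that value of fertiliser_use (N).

Policy A (U := 123):
  U = 123
  H = -52 + 5·123 = 563
  D = 4 − 2·563 = -1122
  N = -58 + 3·123 − 2·563 + 3·(-1122) = -4181
Policy B (H := -10, D := -37):
  U = 56
  H = -10
  D = -37
  N = -58 + 3·56 − 2·(-10) + 3·(-37) = 19
Policy C (H := -24):
  U = 56
  H = -24
  D = 4 − 2·(-24) = 52
  N = -58 + 3·56 − 2·(-24) + 3·52 = 314
Comparing — Policy A: N=-4181, Policy B: N=19, Policy C: N=314. Highest is 314 (Policy C).

314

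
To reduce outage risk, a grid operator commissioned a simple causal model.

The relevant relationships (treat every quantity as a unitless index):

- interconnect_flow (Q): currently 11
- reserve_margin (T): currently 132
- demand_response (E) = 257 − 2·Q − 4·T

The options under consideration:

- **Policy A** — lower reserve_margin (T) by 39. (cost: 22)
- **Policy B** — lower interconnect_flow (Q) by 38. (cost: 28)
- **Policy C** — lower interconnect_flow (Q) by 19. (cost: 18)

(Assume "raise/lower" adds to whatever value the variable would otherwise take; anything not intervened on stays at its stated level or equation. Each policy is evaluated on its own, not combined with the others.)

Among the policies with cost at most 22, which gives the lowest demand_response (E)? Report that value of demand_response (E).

Policy A (T − 39):
  Q = 11
  T = 132 − 39 = 93
  E = 257 − 2·11 − 4·93 = -137
Policy C (Q − 19):
  Q = 11 − 19 = -8
  T = 132
  E = 257 − 2·(-8) − 4·132 = -255
Comparing — Policy A: E=-137, Policy C: E=-255. Lowest is -255 (Policy C).

-255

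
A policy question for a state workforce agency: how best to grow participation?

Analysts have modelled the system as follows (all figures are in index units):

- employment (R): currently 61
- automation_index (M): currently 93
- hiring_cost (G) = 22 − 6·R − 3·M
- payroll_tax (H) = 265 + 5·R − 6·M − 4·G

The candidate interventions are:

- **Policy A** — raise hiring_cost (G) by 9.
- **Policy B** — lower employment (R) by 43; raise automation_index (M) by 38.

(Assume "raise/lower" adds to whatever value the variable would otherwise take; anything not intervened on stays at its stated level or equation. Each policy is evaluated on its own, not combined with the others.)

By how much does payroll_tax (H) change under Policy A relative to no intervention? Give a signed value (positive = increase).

Baseline:
  R = 61
  M = 93
  G = 22 − 6·61 − 3·93 = -623
  H = 265 + 5·61 − 6·93 − 4·(-623) = 2504
Policy A (G + 9):
  R = 61
  M = 93
  G = 22 − 6·61 − 3·93 (+9 from intervention) = -614
  H = 265 + 5·61 − 6·93 − 4·(-614) = 2468
Change in H: 2468 − 2504 = -36

-36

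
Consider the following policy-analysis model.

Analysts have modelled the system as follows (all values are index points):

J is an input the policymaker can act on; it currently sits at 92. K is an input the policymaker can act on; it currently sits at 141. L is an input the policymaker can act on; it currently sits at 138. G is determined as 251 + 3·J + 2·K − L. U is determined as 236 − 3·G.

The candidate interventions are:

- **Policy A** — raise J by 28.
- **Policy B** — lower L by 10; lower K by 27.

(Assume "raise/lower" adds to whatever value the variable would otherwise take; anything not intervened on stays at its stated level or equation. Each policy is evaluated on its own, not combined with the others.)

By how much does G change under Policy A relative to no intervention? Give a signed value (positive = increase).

84

Baseline:
  J = 92
  K = 141
  L = 138
  G = 251 + 3·92 + 2·141 − 138 = 671
Policy A (J + 28):
  J = 92 + 28 = 120
  K = 141
  L = 138
  G = 251 + 3·120 + 2·141 − 138 = 755
Change in G: 755 − 671 = 84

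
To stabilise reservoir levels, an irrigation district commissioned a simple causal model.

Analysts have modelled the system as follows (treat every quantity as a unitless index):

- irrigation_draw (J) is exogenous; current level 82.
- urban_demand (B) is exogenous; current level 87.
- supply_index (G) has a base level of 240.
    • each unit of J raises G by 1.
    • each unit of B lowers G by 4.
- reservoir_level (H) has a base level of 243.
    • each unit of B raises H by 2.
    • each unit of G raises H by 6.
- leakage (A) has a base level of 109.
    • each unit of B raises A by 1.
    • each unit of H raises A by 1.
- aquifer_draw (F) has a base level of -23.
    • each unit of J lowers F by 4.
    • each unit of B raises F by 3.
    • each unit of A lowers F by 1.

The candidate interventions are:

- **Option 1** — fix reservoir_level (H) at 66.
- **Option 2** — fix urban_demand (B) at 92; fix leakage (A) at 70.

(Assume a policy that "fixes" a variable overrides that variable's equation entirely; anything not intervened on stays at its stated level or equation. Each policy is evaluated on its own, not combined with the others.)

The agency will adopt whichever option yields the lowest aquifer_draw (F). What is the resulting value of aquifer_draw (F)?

-352

Option 1 (H := 66):
  J = 82
  B = 87
  G = 240 + 82 − 4·87 = -26
  H = 66
  A = 109 + 87 + 66 = 262
  F = -23 − 4·82 + 3·87 − 262 = -352
Option 2 (B := 92, A := 70):
  J = 82
  B = 92
  G = 240 + 82 − 4·92 = -46
  H = 243 + 2·92 + 6·(-46) = 151
  A = 70
  F = -23 − 4·82 + 3·92 − 70 = -145
Comparing — Option 1: F=-352, Option 2: F=-145. Lowest is -352 (Option 1).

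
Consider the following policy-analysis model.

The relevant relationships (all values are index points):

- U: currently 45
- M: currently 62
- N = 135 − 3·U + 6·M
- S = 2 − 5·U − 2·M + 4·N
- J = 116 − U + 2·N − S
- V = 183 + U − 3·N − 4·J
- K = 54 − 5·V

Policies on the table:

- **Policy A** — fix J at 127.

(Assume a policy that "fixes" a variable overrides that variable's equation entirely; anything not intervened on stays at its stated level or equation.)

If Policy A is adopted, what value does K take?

7034

Policy A (J := 127):
  U = 45
  M = 62
  N = 135 − 3·45 + 6·62 = 372
  S = 2 − 5·45 − 2·62 + 4·372 = 1141
  J = 127
  V = 183 + 45 − 3·372 − 4·127 = -1396
  K = 54 − 5·(-1396) = 7034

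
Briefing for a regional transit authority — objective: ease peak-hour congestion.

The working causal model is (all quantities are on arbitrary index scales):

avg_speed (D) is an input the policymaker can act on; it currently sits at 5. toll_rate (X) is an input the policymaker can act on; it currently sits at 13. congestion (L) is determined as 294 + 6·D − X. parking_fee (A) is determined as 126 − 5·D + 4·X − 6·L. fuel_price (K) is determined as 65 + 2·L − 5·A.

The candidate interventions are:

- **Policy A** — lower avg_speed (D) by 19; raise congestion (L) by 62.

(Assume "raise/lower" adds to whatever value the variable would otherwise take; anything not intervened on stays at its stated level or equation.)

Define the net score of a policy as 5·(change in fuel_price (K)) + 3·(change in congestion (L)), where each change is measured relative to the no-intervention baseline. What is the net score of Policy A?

-10851

Baseline:
  D = 5
  X = 13
  L = 294 + 6·5 − 13 = 311
  A = 126 − 5·5 + 4·13 − 6·311 = -1713
  K = 65 + 2·311 − 5·(-1713) = 9252
Policy A (D − 19, L + 62):
  D = 5 − 19 = -14
  X = 13
  L = 294 + 6·(-14) − 13 (+62 from intervention) = 259
  A = 126 − 5·(-14) + 4·13 − 6·259 = -1306
  K = 65 + 2·259 − 5·(-1306) = 7113
ΔK = 7113 − 9252 = -2139; ΔL = 259 − 311 = -52
Score = 5·(-2139) + 3·(-52) = -10851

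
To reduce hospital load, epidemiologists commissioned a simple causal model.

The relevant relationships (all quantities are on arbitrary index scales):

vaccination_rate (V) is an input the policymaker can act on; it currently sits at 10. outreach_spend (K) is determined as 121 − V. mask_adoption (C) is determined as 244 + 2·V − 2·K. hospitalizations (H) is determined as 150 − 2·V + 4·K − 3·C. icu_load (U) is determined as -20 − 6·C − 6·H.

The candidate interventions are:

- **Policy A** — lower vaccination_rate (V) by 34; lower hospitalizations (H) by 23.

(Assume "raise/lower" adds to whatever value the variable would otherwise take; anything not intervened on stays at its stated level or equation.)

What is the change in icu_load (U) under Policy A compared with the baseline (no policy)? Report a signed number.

-2718

Baseline:
  V = 10
  K = 121 − 10 = 111
  C = 244 + 2·10 − 2·111 = 42
  H = 150 − 2·10 + 4·111 − 3·42 = 448
  U = -20 − 6·42 − 6·448 = -2960
Policy A (V − 34, H − 23):
  V = 10 − 34 = -24
  K = 121 − (-24) = 145
  C = 244 + 2·(-24) − 2·145 = -94
  H = 150 − 2·(-24) + 4·145 − 3·(-94) (−23 from intervention) = 1037
  U = -20 − 6·(-94) − 6·1037 = -5678
Change in U: -5678 − (-2960) = -2718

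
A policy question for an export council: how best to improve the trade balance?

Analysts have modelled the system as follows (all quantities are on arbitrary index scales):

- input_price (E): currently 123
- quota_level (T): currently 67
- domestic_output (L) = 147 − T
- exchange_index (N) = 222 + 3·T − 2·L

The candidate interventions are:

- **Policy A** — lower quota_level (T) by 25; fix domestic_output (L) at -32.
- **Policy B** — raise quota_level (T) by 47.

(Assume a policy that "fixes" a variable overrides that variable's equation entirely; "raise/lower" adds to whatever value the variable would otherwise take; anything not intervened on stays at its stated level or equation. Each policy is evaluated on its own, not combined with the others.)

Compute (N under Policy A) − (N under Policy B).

-86

Policy A (T − 25, L := -32):
  T = 67 − 25 = 42
  L = -32
  N = 222 + 3·42 − 2·(-32) = 412
Policy B (T + 47):
  T = 67 + 47 = 114
  L = 147 − 114 = 33
  N = 222 + 3·114 − 2·33 = 498
N: 412 − 498 = -86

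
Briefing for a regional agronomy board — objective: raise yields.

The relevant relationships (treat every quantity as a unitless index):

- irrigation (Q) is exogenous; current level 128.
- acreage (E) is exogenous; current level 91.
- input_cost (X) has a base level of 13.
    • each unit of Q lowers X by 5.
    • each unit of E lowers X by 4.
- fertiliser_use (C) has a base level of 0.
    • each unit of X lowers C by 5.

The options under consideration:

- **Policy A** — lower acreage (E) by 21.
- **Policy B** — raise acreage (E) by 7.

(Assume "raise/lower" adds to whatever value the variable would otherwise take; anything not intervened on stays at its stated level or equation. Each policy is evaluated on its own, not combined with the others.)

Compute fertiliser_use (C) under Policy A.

4535

Policy A (E − 21):
  Q = 128
  E = 91 − 21 = 70
  X = 13 − 5·128 − 4·70 = -907
  C = 0 − 5·(-907) = 4535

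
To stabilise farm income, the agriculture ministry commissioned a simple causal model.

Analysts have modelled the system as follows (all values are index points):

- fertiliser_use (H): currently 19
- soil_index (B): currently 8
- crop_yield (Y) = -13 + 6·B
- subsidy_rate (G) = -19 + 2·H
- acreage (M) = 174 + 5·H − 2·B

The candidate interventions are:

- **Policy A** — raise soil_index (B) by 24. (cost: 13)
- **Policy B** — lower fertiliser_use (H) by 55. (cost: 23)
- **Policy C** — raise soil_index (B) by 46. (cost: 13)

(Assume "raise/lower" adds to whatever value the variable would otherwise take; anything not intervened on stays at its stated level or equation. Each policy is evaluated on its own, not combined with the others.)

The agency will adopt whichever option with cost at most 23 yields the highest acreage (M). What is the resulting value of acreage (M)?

205

Policy A (B + 24):
  H = 19
  B = 8 + 24 = 32
  M = 174 + 5·19 − 2·32 = 205
Policy B (H − 55):
  H = 19 − 55 = -36
  B = 8
  M = 174 + 5·(-36) − 2·8 = -22
Policy C (B + 46):
  H = 19
  B = 8 + 46 = 54
  M = 174 + 5·19 − 2·54 = 161
Comparing — Policy A: M=205, Policy B: M=-22, Policy C: M=161. Highest is 205 (Policy A).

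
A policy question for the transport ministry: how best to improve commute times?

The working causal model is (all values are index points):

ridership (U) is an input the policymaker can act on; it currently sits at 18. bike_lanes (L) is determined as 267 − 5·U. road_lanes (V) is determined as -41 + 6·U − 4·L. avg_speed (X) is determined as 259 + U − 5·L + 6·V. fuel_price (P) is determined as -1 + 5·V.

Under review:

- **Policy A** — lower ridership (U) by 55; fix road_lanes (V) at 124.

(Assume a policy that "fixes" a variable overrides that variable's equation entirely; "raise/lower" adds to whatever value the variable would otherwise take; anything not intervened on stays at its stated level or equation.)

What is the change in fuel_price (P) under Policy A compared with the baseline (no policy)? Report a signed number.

Baseline:
  U = 18
  L = 267 − 5·18 = 177
  V = -41 + 6·18 − 4·177 = -641
  P = -1 + 5·(-641) = -3206
Policy A (U − 55, V := 124):
  U = 18 − 55 = -37
  L = 267 − 5·(-37) = 452
  V = 124
  P = -1 + 5·124 = 619
Change in P: 619 − (-3206) = 3825

3825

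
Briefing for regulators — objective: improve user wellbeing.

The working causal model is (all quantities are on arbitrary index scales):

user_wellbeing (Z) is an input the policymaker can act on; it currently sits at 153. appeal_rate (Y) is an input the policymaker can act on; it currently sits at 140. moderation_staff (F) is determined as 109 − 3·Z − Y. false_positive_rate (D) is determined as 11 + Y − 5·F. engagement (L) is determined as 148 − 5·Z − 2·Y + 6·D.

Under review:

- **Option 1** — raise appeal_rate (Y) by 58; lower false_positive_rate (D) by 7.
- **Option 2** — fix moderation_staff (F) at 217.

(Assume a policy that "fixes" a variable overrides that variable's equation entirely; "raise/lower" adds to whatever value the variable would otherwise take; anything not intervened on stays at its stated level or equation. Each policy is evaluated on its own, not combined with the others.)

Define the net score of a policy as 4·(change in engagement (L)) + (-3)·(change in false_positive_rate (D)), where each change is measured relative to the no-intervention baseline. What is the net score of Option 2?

-74235

Baseline:
  Z = 153
  Y = 140
  F = 109 − 3·153 − 140 = -490
  D = 11 + 140 − 5·(-490) = 2601
  L = 148 − 5·153 − 2·140 + 6·2601 = 14709
Option 2 (F := 217):
  Z = 153
  Y = 140
  F = 217
  D = 11 + 140 − 5·217 = -934
  L = 148 − 5·153 − 2·140 + 6·(-934) = -6501
ΔL = -6501 − 14709 = -21210; ΔD = -934 − 2601 = -3535
Score = 4·(-21210) + (-3)·(-3535) = -74235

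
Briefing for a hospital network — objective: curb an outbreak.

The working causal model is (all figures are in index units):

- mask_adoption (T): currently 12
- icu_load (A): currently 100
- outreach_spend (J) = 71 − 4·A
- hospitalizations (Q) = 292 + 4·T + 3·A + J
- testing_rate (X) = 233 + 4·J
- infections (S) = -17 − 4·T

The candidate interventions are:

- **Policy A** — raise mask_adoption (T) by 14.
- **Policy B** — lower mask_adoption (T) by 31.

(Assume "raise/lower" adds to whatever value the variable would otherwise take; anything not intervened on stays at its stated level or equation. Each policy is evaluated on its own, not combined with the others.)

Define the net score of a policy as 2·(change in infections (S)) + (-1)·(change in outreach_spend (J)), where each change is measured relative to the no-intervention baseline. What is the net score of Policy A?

-112

Baseline:
  T = 12
  A = 100
  J = 71 − 4·100 = -329
  S = -17 − 4·12 = -65
Policy A (T + 14):
  T = 12 + 14 = 26
  A = 100
  J = 71 − 4·100 = -329
  S = -17 − 4·26 = -121
ΔS = -121 − (-65) = -56; ΔJ = -329 − (-329) = 0
Score = 2·(-56) + (-1)·0 = -112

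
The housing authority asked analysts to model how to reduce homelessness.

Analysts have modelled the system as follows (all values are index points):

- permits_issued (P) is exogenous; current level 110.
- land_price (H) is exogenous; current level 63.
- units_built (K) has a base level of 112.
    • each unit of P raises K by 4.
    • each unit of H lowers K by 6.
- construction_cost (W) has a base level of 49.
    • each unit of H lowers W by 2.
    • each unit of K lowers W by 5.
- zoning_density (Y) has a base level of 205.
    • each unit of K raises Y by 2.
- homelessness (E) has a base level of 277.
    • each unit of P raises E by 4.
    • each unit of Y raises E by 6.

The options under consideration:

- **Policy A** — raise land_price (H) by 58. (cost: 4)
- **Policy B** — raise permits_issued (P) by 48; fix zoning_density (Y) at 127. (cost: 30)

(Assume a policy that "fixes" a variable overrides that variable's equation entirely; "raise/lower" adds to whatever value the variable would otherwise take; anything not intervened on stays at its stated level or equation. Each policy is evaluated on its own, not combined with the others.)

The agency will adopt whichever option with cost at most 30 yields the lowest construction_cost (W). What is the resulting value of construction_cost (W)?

-1907

Policy A (H + 58):
  P = 110
  H = 63 + 58 = 121
  K = 112 + 4·110 − 6·121 = -174
  W = 49 − 2·121 − 5·(-174) = 677
Policy B (P + 48, Y := 127):
  P = 110 + 48 = 158
  H = 63
  K = 112 + 4·158 − 6·63 = 366
  W = 49 − 2·63 − 5·366 = -1907
Comparing — Policy A: W=677, Policy B: W=-1907. Lowest is -1907 (Policy B).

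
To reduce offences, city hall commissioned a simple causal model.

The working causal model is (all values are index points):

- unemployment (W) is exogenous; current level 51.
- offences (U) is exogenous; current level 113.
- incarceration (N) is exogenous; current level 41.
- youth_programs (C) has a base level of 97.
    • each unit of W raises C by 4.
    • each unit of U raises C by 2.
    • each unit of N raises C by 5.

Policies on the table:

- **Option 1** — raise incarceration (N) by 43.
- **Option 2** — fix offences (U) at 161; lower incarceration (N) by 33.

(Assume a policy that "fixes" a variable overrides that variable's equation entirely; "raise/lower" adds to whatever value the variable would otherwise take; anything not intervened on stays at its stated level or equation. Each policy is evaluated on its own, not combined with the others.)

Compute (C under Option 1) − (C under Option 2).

284

Option 1 (N + 43):
  W = 51
  U = 113
  N = 41 + 43 = 84
  C = 97 + 4·51 + 2·113 + 5·84 = 947
Option 2 (U := 161, N − 33):
  W = 51
  U = 161
  N = 41 − 33 = 8
  C = 97 + 4·51 + 2·161 + 5·8 = 663
C: 947 − 663 = 284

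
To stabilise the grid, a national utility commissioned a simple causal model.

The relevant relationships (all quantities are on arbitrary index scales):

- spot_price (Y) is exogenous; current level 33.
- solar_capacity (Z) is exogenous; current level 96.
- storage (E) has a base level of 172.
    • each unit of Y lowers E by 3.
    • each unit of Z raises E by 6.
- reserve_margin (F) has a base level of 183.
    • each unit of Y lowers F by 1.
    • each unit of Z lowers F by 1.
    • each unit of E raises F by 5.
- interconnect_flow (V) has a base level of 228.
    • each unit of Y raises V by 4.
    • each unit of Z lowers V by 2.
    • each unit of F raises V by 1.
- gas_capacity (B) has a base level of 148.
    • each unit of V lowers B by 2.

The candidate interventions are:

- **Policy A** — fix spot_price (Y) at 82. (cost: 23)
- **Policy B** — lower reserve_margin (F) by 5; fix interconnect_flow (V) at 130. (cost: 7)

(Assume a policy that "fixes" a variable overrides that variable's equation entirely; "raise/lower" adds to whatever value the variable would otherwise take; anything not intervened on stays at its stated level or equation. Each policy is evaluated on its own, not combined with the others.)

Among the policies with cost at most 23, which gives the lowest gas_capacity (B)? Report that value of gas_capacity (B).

Policy A (Y := 82):
  Y = 82
  Z = 96
  E = 172 − 3·82 + 6·96 = 502
  F = 183 − 82 − 96 + 5·502 = 2515
  V = 228 + 4·82 − 2·96 + 2515 = 2879
  B = 148 − 2·2879 = -5610
Policy B (F − 5, V := 130):
  Y = 33
  Z = 96
  E = 172 − 3·33 + 6·96 = 649
  F = 183 − 33 − 96 + 5·649 (−5 from intervention) = 3294
  V = 130
  B = 148 − 2·130 = -112
Comparing — Policy A: B=-5610, Policy B: B=-112. Lowest is -5610 (Policy A).

-5610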